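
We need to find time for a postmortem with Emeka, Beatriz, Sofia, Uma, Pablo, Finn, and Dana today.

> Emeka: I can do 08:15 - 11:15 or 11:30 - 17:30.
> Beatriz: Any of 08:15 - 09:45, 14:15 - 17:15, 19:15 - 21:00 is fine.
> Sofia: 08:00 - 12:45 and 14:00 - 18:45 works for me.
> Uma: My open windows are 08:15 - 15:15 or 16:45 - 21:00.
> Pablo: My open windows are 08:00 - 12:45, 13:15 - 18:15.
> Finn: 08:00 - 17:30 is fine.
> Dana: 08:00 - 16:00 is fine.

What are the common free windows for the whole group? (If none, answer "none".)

Emeka ∩ Beatriz: 08:15-09:45, 14:15-17:15.
Emeka ∩ Beatriz ∩ Sofia: 08:15-09:45, 14:15-17:15.
Emeka ∩ Beatriz ∩ Sofia ∩ Uma: 08:15-09:45, 14:15-15:15, 16:45-17:15.
Emeka ∩ Beatriz ∩ Sofia ∩ Uma ∩ Pablo: 08:15-09:45, 14:15-15:15, 16:45-17:15.
Emeka ∩ Beatriz ∩ Sofia ∩ Uma ∩ Pablo ∩ Finn: 08:15-09:45, 14:15-15:15, 16:45-17:15.
Emeka ∩ Beatriz ∩ Sofia ∩ Uma ∩ Pablo ∩ Finn ∩ Dana: 08:15-09:45, 14:15-15:15.
So the common availability across everyone is 08:15-09:45, 14:15-15:15.

08:15-09:45, 14:15-15:15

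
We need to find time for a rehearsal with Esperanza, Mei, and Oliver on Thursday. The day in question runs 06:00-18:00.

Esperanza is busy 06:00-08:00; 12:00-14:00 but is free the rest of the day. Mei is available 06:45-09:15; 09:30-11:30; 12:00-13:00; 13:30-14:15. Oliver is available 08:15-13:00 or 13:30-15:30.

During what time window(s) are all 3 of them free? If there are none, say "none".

08:15-09:15, 09:30-11:30, 14:00-14:15

Esperanza free: 08:00-12:00, 14:00-18:00 (invert busy blocks within the working day).
Mei free: 06:45-09:15, 09:30-11:30, 12:00-13:00, 13:30-14:15.
Oliver free: 08:15-13:00, 13:30-15:30.
Esperanza ∩ Mei: 08:00-09:15, 09:30-11:30, 14:00-14:15.
Esperanza ∩ Mei ∩ Oliver: 08:15-09:15, 09:30-11:30, 14:00-14:15.
So the common availability across everyone is 08:15-09:15, 09:30-11:30, 14:00-14:15.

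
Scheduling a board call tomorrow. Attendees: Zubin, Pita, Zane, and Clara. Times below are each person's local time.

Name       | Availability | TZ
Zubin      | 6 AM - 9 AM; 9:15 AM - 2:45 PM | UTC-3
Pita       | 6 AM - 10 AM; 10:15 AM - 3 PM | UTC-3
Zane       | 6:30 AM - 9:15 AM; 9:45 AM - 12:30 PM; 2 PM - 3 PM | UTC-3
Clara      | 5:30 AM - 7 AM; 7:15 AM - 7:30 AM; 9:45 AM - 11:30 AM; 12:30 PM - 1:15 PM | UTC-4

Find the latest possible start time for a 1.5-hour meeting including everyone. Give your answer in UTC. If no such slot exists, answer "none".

Zubin in UTC: 09:00-12:00, 12:15-17:45 (add 3h to convert from UTC-3).
Pita in UTC: 09:00-13:00, 13:15-18:00 (add 3h to convert from UTC-3).
Zane in UTC: 09:30-12:15, 12:45-15:30, 17:00-18:00 (add 3h to convert from UTC-3).
Clara in UTC: 09:30-11:00, 11:15-11:30, 13:45-15:30, 16:30-17:15 (add 4h to convert from UTC-4).
Zubin ∩ Pita: 09:00-12:00, 12:15-13:00, 13:15-17:45.
Zubin ∩ Pita ∩ Zane: 09:30-12:00, 12:45-13:00, 13:15-15:30, 17:00-17:45.
Zubin ∩ Pita ∩ Zane ∩ Clara: 09:30-11:00, 11:15-11:30, 13:45-15:30, 17:00-17:15.
The last common window of at least 90 minutes is 13:45-15:30; a 90-minute meeting can start as late as 14:00 and still end by 15:30.

14:00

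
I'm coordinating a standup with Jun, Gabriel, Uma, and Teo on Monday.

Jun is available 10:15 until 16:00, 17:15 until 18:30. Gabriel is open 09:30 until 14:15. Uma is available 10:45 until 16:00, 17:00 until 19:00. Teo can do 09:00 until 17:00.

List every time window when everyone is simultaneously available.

10:45-14:15

Jun ∩ Gabriel: 10:15-14:15.
Jun ∩ Gabriel ∩ Uma: 10:45-14:15.
Jun ∩ Gabriel ∩ Uma ∩ Teo: 10:45-14:15.
So the common availability across everyone is 10:45-14:15.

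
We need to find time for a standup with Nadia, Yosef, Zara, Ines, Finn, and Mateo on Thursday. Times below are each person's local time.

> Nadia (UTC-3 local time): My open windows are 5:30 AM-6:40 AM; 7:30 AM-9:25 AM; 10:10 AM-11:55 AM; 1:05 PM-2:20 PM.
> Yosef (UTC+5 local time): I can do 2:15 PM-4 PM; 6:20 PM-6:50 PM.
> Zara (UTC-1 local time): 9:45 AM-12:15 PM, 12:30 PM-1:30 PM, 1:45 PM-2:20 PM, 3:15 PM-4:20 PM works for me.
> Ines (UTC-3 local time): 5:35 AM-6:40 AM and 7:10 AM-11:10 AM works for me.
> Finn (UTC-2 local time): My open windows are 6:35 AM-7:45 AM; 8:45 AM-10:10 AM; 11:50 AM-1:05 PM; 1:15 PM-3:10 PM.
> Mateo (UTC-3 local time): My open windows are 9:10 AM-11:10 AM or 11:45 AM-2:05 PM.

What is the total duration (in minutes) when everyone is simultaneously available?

0

Nadia in UTC: 08:30-09:40, 10:30-12:25, 13:10-14:55, 16:05-17:20 (add 3h to convert from UTC-3).
Yosef in UTC: 09:15-11:00, 13:20-13:50 (subtract 5h to convert from UTC+5).
Zara in UTC: 10:45-13:15, 13:30-14:30, 14:45-15:20, 16:15-17:20 (add 1h to convert from UTC-1).
Ines in UTC: 08:35-09:40, 10:10-14:10 (add 3h to convert from UTC-3).
Finn in UTC: 08:35-09:45, 10:45-12:10, 13:50-15:05, 15:15-17:10 (add 2h to convert from UTC-2).
Mateo in UTC: 12:10-14:10, 14:45-17:05 (add 3h to convert from UTC-3).
Nadia ∩ Yosef: 09:15-09:40, 10:30-11:00, 13:20-13:50.
Nadia ∩ Yosef ∩ Zara: 10:45-11:00, 13:30-13:50.
Nadia ∩ Yosef ∩ Zara ∩ Ines: 10:45-11:00, 13:30-13:50.
Nadia ∩ Yosef ∩ Zara ∩ Ines ∩ Finn: 10:45-11:00.
Nadia ∩ Yosef ∩ Zara ∩ Ines ∩ Finn ∩ Mateo: ∅.
There is no time when everyone is free.
There is no common window, so the total is 0 minutes.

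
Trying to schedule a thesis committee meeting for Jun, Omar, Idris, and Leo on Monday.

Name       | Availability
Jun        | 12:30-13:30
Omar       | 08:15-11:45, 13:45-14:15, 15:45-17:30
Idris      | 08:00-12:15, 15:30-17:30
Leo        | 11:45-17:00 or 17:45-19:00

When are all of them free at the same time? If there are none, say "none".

Jun ∩ Omar: ∅.
Jun ∩ Omar ∩ Idris: ∅.
Jun ∩ Omar ∩ Idris ∩ Leo: ∅.
There is no time when everyone is free.

none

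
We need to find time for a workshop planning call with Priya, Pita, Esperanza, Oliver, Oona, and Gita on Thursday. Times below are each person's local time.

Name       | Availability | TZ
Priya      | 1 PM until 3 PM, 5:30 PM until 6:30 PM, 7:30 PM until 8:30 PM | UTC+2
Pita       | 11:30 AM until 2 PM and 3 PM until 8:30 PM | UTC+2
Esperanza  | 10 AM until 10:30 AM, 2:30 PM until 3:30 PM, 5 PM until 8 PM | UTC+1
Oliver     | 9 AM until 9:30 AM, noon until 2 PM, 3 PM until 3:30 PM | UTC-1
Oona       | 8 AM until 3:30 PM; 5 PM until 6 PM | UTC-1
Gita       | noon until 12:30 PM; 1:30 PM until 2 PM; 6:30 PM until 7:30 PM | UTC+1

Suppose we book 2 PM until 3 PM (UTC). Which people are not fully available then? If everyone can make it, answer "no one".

Priya in UTC: 11:00-13:00, 15:30-16:30, 17:30-18:30 (subtract 2h to convert from UTC+2).
Pita in UTC: 09:30-12:00, 13:00-18:30 (subtract 2h to convert from UTC+2).
Esperanza in UTC: 09:00-09:30, 13:30-14:30, 16:00-19:00 (subtract 1h to convert from UTC+1).
Oliver in UTC: 10:00-10:30, 13:00-15:00, 16:00-16:30 (add 1h to convert from UTC-1).
Oona in UTC: 09:00-16:30, 18:00-19:00 (add 1h to convert from UTC-1).
Gita in UTC: 11:00-11:30, 12:30-13:00, 17:30-18:30 (subtract 1h to convert from UTC+1).
Priya: not fully free for 14:00-15:00. Pita: free for 14:00-15:00. Esperanza: not fully free for 14:00-15:00. Oliver: free for 14:00-15:00. Oona: free for 14:00-15:00. Gita: not fully free for 14:00-15:00.

Esperanza, Gita, Priya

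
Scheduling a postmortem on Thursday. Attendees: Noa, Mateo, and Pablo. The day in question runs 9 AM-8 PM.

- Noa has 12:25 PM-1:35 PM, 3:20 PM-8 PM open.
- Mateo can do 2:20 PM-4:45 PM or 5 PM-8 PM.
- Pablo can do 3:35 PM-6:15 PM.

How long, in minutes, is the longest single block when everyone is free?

75

Noa ∩ Mateo: 15:20-16:45, 17:00-20:00.
Noa ∩ Mateo ∩ Pablo: 15:35-16:45, 17:00-18:15.
Those are the intersection windows.
The longest is 17:00-18:15 at 75 minutes.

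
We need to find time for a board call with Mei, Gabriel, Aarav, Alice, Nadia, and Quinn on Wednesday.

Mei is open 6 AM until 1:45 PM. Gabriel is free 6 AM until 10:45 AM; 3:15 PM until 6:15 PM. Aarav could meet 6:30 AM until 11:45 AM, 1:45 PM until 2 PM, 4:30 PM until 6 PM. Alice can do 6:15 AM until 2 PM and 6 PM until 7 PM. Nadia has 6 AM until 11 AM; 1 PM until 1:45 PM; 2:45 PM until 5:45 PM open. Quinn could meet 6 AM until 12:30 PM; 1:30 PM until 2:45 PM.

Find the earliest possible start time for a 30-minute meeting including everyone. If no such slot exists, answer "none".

Mei ∩ Gabriel: 06:00-10:45.
Mei ∩ Gabriel ∩ Aarav: 06:30-10:45.
Mei ∩ Gabriel ∩ Aarav ∩ Alice: 06:30-10:45.
Mei ∩ Gabriel ∩ Aarav ∩ Alice ∩ Nadia: 06:30-10:45.
Mei ∩ Gabriel ∩ Aarav ∩ Alice ∩ Nadia ∩ Quinn: 06:30-10:45.
The first common window of at least 30 minutes is 06:30-10:45, so the earliest start is 06:30.

06:30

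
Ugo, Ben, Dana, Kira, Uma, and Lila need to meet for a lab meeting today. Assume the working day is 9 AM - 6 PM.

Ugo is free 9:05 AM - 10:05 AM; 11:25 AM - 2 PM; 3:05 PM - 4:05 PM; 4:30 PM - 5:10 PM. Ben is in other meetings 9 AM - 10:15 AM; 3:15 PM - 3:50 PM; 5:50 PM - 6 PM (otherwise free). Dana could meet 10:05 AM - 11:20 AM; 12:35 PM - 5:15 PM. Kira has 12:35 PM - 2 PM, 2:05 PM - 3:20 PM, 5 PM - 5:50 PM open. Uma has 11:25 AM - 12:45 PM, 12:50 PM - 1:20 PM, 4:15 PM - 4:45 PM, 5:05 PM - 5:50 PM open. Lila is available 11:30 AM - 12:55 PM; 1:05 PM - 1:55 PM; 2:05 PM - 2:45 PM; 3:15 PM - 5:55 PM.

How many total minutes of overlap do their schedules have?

35

Ugo free: 09:05-10:05, 11:25-14:00, 15:05-16:05, 16:30-17:10.
Ben free: 10:15-15:15, 15:50-17:50 (invert busy blocks within the working day).
Dana free: 10:05-11:20, 12:35-17:15.
Kira free: 12:35-14:00, 14:05-15:20, 17:00-17:50.
Uma free: 11:25-12:45, 12:50-13:20, 16:15-16:45, 17:05-17:50.
Lila free: 11:30-12:55, 13:05-13:55, 14:05-14:45, 15:15-17:55.
Ugo ∩ Ben: 11:25-14:00, 15:05-15:15, 15:50-16:05, 16:30-17:10.
Ugo ∩ Ben ∩ Dana: 12:35-14:00, 15:05-15:15, 15:50-16:05, 16:30-17:10.
Ugo ∩ Ben ∩ Dana ∩ Kira: 12:35-14:00, 15:05-15:15, 17:00-17:10.
Ugo ∩ Ben ∩ Dana ∩ Kira ∩ Uma: 12:35-12:45, 12:50-13:20, 17:05-17:10.
Ugo ∩ Ben ∩ Dana ∩ Kira ∩ Uma ∩ Lila: 12:35-12:45, 12:50-12:55, 13:05-13:20, 17:05-17:10.
Summing the common windows: 10 + 5 + 15 + 5 = 35 minutes.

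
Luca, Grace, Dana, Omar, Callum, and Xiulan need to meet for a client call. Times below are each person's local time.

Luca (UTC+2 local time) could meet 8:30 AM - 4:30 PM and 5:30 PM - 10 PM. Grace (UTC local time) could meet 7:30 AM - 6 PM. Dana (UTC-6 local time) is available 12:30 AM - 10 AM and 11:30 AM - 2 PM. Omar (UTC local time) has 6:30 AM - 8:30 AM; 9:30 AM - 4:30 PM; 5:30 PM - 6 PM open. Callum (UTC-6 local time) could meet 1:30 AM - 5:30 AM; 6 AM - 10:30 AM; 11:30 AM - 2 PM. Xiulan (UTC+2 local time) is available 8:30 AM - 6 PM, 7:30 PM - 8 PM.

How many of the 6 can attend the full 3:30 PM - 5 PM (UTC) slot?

2

Luca in UTC: 06:30-14:30, 15:30-20:00 (subtract 2h to convert from UTC+2).
Grace in UTC: 07:30-18:00.
Dana in UTC: 06:30-16:00, 17:30-20:00 (add 6h to convert from UTC-6).
Omar in UTC: 06:30-08:30, 09:30-16:30, 17:30-18:00.
Callum in UTC: 07:30-11:30, 12:00-16:30, 17:30-20:00 (add 6h to convert from UTC-6).
Xiulan in UTC: 06:30-16:00, 17:30-18:00 (subtract 2h to convert from UTC+2).
Luca and Grace can make the full 15:30-17:00 slot — that's 2.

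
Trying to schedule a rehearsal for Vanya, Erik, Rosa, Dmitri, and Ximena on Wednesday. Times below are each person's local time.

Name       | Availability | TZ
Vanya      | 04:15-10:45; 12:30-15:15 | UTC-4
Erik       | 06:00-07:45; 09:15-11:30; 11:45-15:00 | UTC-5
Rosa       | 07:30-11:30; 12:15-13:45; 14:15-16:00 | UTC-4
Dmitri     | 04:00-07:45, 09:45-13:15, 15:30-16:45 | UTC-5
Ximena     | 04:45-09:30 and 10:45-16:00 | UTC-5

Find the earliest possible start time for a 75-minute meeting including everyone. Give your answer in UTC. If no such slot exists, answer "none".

Vanya in UTC: 08:15-14:45, 16:30-19:15 (add 4h to convert from UTC-4).
Erik in UTC: 11:00-12:45, 14:15-16:30, 16:45-20:00 (add 5h to convert from UTC-5).
Rosa in UTC: 11:30-15:30, 16:15-17:45, 18:15-20:00 (add 4h to convert from UTC-4).
Dmitri in UTC: 09:00-12:45, 14:45-18:15, 20:30-21:45 (add 5h to convert from UTC-5).
Ximena in UTC: 09:45-14:30, 15:45-21:00 (add 5h to convert from UTC-5).
Vanya ∩ Erik: 11:00-12:45, 14:15-14:45, 16:45-19:15.
Vanya ∩ Erik ∩ Rosa: 11:30-12:45, 14:15-14:45, 16:45-17:45, 18:15-19:15.
Vanya ∩ Erik ∩ Rosa ∩ Dmitri: 11:30-12:45, 16:45-17:45.
Vanya ∩ Erik ∩ Rosa ∩ Dmitri ∩ Ximena: 11:30-12:45, 16:45-17:45.
The first common window of at least 75 minutes is 11:30-12:45, so the earliest start is 11:30.

11:30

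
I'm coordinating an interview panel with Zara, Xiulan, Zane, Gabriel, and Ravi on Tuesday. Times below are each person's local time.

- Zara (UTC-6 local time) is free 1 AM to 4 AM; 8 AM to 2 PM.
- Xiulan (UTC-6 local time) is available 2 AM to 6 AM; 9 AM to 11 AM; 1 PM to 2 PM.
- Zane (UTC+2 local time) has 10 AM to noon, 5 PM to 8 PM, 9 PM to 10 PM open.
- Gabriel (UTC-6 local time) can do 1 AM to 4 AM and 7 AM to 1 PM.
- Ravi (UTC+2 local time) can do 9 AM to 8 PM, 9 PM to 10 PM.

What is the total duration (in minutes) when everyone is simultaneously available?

Zara in UTC: 07:00-10:00, 14:00-20:00 (add 6h to convert from UTC-6).
Xiulan in UTC: 08:00-12:00, 15:00-17:00, 19:00-20:00 (add 6h to convert from UTC-6).
Zane in UTC: 08:00-10:00, 15:00-18:00, 19:00-20:00 (subtract 2h to convert from UTC+2).
Gabriel in UTC: 07:00-10:00, 13:00-19:00 (add 6h to convert from UTC-6).
Ravi in UTC: 07:00-18:00, 19:00-20:00 (subtract 2h to convert from UTC+2).
Zara ∩ Xiulan: 08:00-10:00, 15:00-17:00, 19:00-20:00.
Zara ∩ Xiulan ∩ Zane: 08:00-10:00, 15:00-17:00, 19:00-20:00.
Zara ∩ Xiulan ∩ Zane ∩ Gabriel: 08:00-10:00, 15:00-17:00.
Zara ∩ Xiulan ∩ Zane ∩ Gabriel ∩ Ravi: 08:00-10:00, 15:00-17:00.
Summing the common windows: 120 + 120 = 240 minutes.

240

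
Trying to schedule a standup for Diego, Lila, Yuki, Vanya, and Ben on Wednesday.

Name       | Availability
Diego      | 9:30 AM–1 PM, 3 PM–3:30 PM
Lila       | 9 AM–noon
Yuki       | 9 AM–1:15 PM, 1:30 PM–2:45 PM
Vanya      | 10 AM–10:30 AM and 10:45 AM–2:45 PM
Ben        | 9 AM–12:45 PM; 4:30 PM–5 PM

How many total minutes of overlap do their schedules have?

Diego ∩ Lila: 09:30-12:00.
Diego ∩ Lila ∩ Yuki: 09:30-12:00.
Diego ∩ Lila ∩ Yuki ∩ Vanya: 10:00-10:30, 10:45-12:00.
Diego ∩ Lila ∩ Yuki ∩ Vanya ∩ Ben: 10:00-10:30, 10:45-12:00.
Those are the intersection windows.
Summing the common windows: 30 + 75 = 105 minutes.

105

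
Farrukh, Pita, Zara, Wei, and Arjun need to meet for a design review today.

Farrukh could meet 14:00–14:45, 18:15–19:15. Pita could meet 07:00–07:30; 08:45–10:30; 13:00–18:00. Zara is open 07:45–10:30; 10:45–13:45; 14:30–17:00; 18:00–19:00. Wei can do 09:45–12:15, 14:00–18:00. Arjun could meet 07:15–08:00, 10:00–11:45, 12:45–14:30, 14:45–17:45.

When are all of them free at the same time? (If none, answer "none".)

Farrukh ∩ Pita: 14:00-14:45.
Farrukh ∩ Pita ∩ Zara: 14:30-14:45.
Farrukh ∩ Pita ∩ Zara ∩ Wei: 14:30-14:45.
Farrukh ∩ Pita ∩ Zara ∩ Wei ∩ Arjun: ∅.
There is no time when everyone is free.

none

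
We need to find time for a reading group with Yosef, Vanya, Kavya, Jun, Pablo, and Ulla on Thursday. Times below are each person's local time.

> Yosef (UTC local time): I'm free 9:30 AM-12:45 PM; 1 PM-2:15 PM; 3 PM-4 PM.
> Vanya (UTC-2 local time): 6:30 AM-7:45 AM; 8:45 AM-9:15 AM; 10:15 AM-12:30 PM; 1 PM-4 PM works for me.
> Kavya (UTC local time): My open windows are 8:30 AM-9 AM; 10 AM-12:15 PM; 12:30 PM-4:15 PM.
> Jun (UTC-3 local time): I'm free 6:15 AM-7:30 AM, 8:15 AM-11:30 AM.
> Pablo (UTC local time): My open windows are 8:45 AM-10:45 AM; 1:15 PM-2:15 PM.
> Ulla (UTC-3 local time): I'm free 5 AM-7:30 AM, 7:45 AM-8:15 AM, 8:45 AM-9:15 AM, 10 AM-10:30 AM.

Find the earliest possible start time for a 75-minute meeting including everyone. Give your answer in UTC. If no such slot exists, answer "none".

Yosef in UTC: 09:30-12:45, 13:00-14:15, 15:00-16:00.
Vanya in UTC: 08:30-09:45, 10:45-11:15, 12:15-14:30, 15:00-18:00 (add 2h to convert from UTC-2).
Kavya in UTC: 08:30-09:00, 10:00-12:15, 12:30-16:15.
Jun in UTC: 09:15-10:30, 11:15-14:30 (add 3h to convert from UTC-3).
Pablo in UTC: 08:45-10:45, 13:15-14:15.
Ulla in UTC: 08:00-10:30, 10:45-11:15, 11:45-12:15, 13:00-13:30 (add 3h to convert from UTC-3).
Yosef ∩ Vanya: 09:30-09:45, 10:45-11:15, 12:15-12:45, 13:00-14:15, 15:00-16:00.
Yosef ∩ Vanya ∩ Kavya: 10:45-11:15, 12:30-12:45, 13:00-14:15, 15:00-16:00.
Yosef ∩ Vanya ∩ Kavya ∩ Jun: 12:30-12:45, 13:00-14:15.
Yosef ∩ Vanya ∩ Kavya ∩ Jun ∩ Pablo: 13:15-14:15.
Yosef ∩ Vanya ∩ Kavya ∩ Jun ∩ Pablo ∩ Ulla: 13:15-13:30.
Those are the intersection windows.
No common window is at least 75 minutes long.

none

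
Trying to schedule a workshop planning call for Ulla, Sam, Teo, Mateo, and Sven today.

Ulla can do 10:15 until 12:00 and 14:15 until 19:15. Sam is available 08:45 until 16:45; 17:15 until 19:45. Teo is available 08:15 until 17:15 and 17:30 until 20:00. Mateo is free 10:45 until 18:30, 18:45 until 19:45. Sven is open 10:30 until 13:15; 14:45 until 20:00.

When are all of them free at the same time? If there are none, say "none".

10:45-12:00, 14:45-16:45, 17:30-18:30, 18:45-19:15

Ulla ∩ Sam: 10:15-12:00, 14:15-16:45, 17:15-19:15.
Ulla ∩ Sam ∩ Teo: 10:15-12:00, 14:15-16:45, 17:30-19:15.
Ulla ∩ Sam ∩ Teo ∩ Mateo: 10:45-12:00, 14:15-16:45, 17:30-18:30, 18:45-19:15.
Ulla ∩ Sam ∩ Teo ∩ Mateo ∩ Sven: 10:45-12:00, 14:45-16:45, 17:30-18:30, 18:45-19:15.
So the common availability across everyone is 10:45-12:00, 14:45-16:45, 17:30-18:30, 18:45-19:15.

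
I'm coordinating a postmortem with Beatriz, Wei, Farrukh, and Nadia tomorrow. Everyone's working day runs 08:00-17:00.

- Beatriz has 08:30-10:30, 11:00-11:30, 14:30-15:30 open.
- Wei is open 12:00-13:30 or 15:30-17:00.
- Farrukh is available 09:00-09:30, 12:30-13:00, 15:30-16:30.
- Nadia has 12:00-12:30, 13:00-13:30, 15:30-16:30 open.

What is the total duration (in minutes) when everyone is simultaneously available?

0

Beatriz ∩ Wei: ∅.
Beatriz ∩ Wei ∩ Farrukh: ∅.
Beatriz ∩ Wei ∩ Farrukh ∩ Nadia: ∅.
There is no time when everyone is free.
There is no common window, so the total is 0 minutes.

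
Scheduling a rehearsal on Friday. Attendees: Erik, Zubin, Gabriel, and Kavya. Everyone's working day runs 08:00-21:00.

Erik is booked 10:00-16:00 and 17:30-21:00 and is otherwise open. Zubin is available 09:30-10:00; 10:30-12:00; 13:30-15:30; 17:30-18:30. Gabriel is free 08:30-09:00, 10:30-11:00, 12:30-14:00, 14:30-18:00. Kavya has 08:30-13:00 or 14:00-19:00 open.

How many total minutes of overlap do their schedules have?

0

Erik free: 08:00-10:00, 16:00-17:30 (invert busy blocks within the working day).
Zubin free: 09:30-10:00, 10:30-12:00, 13:30-15:30, 17:30-18:30.
Gabriel free: 08:30-09:00, 10:30-11:00, 12:30-14:00, 14:30-18:00.
Kavya free: 08:30-13:00, 14:00-19:00.
Erik ∩ Zubin: 09:30-10:00.
Erik ∩ Zubin ∩ Gabriel: ∅.
Erik ∩ Zubin ∩ Gabriel ∩ Kavya: ∅.
There is no time when everyone is free.
There is no common window, so the total is 0 minutes.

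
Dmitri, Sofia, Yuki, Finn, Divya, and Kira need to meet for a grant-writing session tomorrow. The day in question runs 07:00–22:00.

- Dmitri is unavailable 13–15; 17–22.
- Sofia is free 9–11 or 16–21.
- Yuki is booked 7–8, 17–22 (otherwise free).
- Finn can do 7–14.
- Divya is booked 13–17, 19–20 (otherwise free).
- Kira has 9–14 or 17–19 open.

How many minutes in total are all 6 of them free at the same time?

120

Dmitri free: 07:00-13:00, 15:00-17:00 (invert busy blocks within the working day).
Sofia free: 09:00-11:00, 16:00-21:00.
Yuki free: 08:00-17:00 (invert busy blocks within the working day).
Finn free: 07:00-14:00.
Divya free: 07:00-13:00, 17:00-19:00, 20:00-22:00 (invert busy blocks within the working day).
Kira free: 09:00-14:00, 17:00-19:00.
Dmitri ∩ Sofia: 09:00-11:00, 16:00-17:00.
Dmitri ∩ Sofia ∩ Yuki: 09:00-11:00, 16:00-17:00.
Dmitri ∩ Sofia ∩ Yuki ∩ Finn: 09:00-11:00.
Dmitri ∩ Sofia ∩ Yuki ∩ Finn ∩ Divya: 09:00-11:00.
Dmitri ∩ Sofia ∩ Yuki ∩ Finn ∩ Divya ∩ Kira: 09:00-11:00.
Those are the intersection windows.
That's a single block of 120 minutes.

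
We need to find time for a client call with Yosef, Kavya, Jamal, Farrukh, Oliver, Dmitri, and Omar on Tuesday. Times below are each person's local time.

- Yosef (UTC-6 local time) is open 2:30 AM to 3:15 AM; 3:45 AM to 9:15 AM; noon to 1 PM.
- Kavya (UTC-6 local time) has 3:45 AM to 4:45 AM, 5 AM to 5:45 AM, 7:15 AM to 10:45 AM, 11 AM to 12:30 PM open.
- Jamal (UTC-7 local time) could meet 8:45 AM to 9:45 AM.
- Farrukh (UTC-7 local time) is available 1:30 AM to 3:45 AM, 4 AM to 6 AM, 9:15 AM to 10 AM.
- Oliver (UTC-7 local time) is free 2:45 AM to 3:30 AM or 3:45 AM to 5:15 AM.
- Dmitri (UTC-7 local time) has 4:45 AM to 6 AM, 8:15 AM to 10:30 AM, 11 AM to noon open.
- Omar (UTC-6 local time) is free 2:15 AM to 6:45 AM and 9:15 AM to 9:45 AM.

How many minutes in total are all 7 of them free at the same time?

0

Yosef in UTC: 08:30-09:15, 09:45-15:15, 18:00-19:00 (add 6h to convert from UTC-6).
Kavya in UTC: 09:45-10:45, 11:00-11:45, 13:15-16:45, 17:00-18:30 (add 6h to convert from UTC-6).
Jamal in UTC: 15:45-16:45 (add 7h to convert from UTC-7).
Farrukh in UTC: 08:30-10:45, 11:00-13:00, 16:15-17:00 (add 7h to convert from UTC-7).
Oliver in UTC: 09:45-10:30, 10:45-12:15 (add 7h to convert from UTC-7).
Dmitri in UTC: 11:45-13:00, 15:15-17:30, 18:00-19:00 (add 7h to convert from UTC-7).
Omar in UTC: 08:15-12:45, 15:15-15:45 (add 6h to convert from UTC-6).
Yosef ∩ Kavya: 09:45-10:45, 11:00-11:45, 13:15-15:15, 18:00-18:30.
Yosef ∩ Kavya ∩ Jamal: ∅.
Yosef ∩ Kavya ∩ Jamal ∩ Farrukh: ∅.
Yosef ∩ Kavya ∩ Jamal ∩ Farrukh ∩ Oliver: ∅.
Yosef ∩ Kavya ∩ Jamal ∩ Farrukh ∩ Oliver ∩ Dmitri: ∅.
Yosef ∩ Kavya ∩ Jamal ∩ Farrukh ∩ Oliver ∩ Dmitri ∩ Omar: ∅.
There is no time when everyone is free.
There is no common window, so the total is 0 minutes.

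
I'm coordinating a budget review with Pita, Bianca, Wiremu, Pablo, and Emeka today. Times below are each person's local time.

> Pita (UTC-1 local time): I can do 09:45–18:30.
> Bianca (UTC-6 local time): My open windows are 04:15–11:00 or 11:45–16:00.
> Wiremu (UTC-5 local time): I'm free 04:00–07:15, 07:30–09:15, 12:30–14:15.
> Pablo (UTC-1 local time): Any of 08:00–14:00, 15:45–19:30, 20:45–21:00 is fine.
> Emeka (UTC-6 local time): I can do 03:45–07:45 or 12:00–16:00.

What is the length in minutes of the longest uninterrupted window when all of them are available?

90

Pita in UTC: 10:45-19:30 (add 1h to convert from UTC-1).
Bianca in UTC: 10:15-17:00, 17:45-22:00 (add 6h to convert from UTC-6).
Wiremu in UTC: 09:00-12:15, 12:30-14:15, 17:30-19:15 (add 5h to convert from UTC-5).
Pablo in UTC: 09:00-15:00, 16:45-20:30, 21:45-22:00 (add 1h to convert from UTC-1).
Emeka in UTC: 09:45-13:45, 18:00-22:00 (add 6h to convert from UTC-6).
Pita ∩ Bianca: 10:45-17:00, 17:45-19:30.
Pita ∩ Bianca ∩ Wiremu: 10:45-12:15, 12:30-14:15, 17:45-19:15.
Pita ∩ Bianca ∩ Wiremu ∩ Pablo: 10:45-12:15, 12:30-14:15, 17:45-19:15.
Pita ∩ Bianca ∩ Wiremu ∩ Pablo ∩ Emeka: 10:45-12:15, 12:30-13:45, 18:00-19:15.
So the common availability across everyone is 10:45-12:15, 12:30-13:45, 18:00-19:15.
The longest is 10:45-12:15 at 90 minutes.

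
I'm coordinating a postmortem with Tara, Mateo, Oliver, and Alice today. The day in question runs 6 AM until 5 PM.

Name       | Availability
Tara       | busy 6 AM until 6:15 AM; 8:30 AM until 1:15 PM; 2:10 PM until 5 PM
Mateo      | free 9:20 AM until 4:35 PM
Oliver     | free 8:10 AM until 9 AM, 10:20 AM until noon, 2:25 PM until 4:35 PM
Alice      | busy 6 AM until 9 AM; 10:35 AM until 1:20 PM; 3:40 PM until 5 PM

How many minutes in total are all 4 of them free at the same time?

Tara free: 06:15-08:30, 13:15-14:10 (invert busy blocks within the working day).
Mateo free: 09:20-16:35.
Oliver free: 08:10-09:00, 10:20-12:00, 14:25-16:35.
Alice free: 09:00-10:35, 13:20-15:40 (invert busy blocks within the working day).
Tara ∩ Mateo: 13:15-14:10.
Tara ∩ Mateo ∩ Oliver: ∅.
Tara ∩ Mateo ∩ Oliver ∩ Alice: ∅.
There is no time when everyone is free.
There is no common window, so the total is 0 minutes.

0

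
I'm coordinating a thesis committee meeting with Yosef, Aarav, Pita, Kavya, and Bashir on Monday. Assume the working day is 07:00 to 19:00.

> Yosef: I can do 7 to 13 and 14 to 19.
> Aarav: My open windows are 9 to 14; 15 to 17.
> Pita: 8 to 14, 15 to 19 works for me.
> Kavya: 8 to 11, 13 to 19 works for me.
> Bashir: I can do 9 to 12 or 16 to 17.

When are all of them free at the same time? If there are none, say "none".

09:00-11:00, 16:00-17:00

Yosef ∩ Aarav: 09:00-13:00, 15:00-17:00.
Yosef ∩ Aarav ∩ Pita: 09:00-13:00, 15:00-17:00.
Yosef ∩ Aarav ∩ Pita ∩ Kavya: 09:00-11:00, 15:00-17:00.
Yosef ∩ Aarav ∩ Pita ∩ Kavya ∩ Bashir: 09:00-11:00, 16:00-17:00.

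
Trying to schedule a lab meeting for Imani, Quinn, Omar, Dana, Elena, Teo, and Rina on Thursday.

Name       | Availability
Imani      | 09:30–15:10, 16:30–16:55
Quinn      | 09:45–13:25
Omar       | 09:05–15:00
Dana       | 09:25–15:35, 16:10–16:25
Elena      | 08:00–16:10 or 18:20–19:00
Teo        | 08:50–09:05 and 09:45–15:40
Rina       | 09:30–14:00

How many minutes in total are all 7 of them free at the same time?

Imani ∩ Quinn: 09:45-13:25.
Imani ∩ Quinn ∩ Omar: 09:45-13:25.
Imani ∩ Quinn ∩ Omar ∩ Dana: 09:45-13:25.
Imani ∩ Quinn ∩ Omar ∩ Dana ∩ Elena: 09:45-13:25.
Imani ∩ Quinn ∩ Omar ∩ Dana ∩ Elena ∩ Teo: 09:45-13:25.
Imani ∩ Quinn ∩ Omar ∩ Dana ∩ Elena ∩ Teo ∩ Rina: 09:45-13:25.
So the common availability across everyone is 09:45-13:25.
That's a single block of 220 minutes.

220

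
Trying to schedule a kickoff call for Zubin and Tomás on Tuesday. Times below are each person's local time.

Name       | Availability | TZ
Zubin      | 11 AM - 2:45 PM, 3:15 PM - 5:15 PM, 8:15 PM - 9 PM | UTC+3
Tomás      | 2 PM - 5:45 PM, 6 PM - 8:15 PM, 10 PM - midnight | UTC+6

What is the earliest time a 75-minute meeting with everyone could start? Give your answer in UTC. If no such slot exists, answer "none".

08:00

Zubin in UTC: 08:00-11:45, 12:15-14:15, 17:15-18:00 (subtract 3h to convert from UTC+3).
Tomás in UTC: 08:00-11:45, 12:00-14:15, 16:00-18:00 (subtract 6h to convert from UTC+6).
Zubin ∩ Tomás: 08:00-11:45, 12:15-14:15, 17:15-18:00.
So the common availability across everyone is 08:00-11:45, 12:15-14:15, 17:15-18:00.
The first common window of at least 75 minutes is 08:00-11:45, so the earliest start is 08:00.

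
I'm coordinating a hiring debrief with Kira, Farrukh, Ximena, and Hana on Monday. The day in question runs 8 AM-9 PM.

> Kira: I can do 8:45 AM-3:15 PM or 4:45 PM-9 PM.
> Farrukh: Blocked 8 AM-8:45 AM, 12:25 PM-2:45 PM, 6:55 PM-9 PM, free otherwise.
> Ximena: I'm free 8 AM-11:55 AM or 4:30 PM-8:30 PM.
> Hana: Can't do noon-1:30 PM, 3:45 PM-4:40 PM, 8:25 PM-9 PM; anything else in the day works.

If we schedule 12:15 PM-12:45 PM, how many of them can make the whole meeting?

Kira free: 08:45-15:15, 16:45-21:00.
Farrukh free: 08:45-12:25, 14:45-18:55 (invert busy blocks within the working day).
Ximena free: 08:00-11:55, 16:30-20:30.
Hana free: 08:00-12:00, 13:30-15:45, 16:40-20:25 (invert busy blocks within the working day).
Kira can make the full 12:15-12:45 slot — that's 1.

1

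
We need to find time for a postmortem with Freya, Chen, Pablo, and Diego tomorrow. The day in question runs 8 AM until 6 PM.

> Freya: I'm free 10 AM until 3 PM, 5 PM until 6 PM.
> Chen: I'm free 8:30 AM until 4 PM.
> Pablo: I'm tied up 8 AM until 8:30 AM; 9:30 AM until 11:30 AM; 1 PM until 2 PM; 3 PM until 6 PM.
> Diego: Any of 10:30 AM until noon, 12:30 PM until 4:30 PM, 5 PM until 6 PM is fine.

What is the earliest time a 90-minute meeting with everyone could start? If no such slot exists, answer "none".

Freya free: 10:00-15:00, 17:00-18:00.
Chen free: 08:30-16:00.
Pablo free: 08:30-09:30, 11:30-13:00, 14:00-15:00 (invert busy blocks within the working day).
Diego free: 10:30-12:00, 12:30-16:30, 17:00-18:00.
Freya ∩ Chen: 10:00-15:00.
Freya ∩ Chen ∩ Pablo: 11:30-13:00, 14:00-15:00.
Freya ∩ Chen ∩ Pablo ∩ Diego: 11:30-12:00, 12:30-13:00, 14:00-15:00.
Those are the intersection windows.
No common window is at least 90 minutes long.

none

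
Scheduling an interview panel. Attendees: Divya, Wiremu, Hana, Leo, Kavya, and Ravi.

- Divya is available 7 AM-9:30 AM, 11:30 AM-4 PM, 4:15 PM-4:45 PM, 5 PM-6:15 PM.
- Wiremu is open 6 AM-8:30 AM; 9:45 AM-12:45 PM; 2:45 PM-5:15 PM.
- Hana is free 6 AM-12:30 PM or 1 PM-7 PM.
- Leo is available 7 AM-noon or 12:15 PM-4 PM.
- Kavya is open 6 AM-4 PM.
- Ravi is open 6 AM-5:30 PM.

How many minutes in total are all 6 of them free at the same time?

210

Divya ∩ Wiremu: 07:00-08:30, 11:30-12:45, 14:45-16:00, 16:15-16:45, 17:00-17:15.
Divya ∩ Wiremu ∩ Hana: 07:00-08:30, 11:30-12:30, 14:45-16:00, 16:15-16:45, 17:00-17:15.
Divya ∩ Wiremu ∩ Hana ∩ Leo: 07:00-08:30, 11:30-12:00, 12:15-12:30, 14:45-16:00.
Divya ∩ Wiremu ∩ Hana ∩ Leo ∩ Kavya: 07:00-08:30, 11:30-12:00, 12:15-12:30, 14:45-16:00.
Divya ∩ Wiremu ∩ Hana ∩ Leo ∩ Kavya ∩ Ravi: 07:00-08:30, 11:30-12:00, 12:15-12:30, 14:45-16:00.
Summing the common windows: 90 + 30 + 15 + 75 = 210 minutes.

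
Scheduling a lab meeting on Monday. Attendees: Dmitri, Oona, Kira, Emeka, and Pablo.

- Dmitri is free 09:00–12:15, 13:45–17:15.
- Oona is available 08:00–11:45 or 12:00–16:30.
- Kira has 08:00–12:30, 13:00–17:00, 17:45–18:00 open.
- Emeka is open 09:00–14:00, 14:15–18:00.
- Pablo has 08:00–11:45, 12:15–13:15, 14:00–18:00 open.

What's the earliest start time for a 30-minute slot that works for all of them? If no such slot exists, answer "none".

Dmitri ∩ Oona: 09:00-11:45, 12:00-12:15, 13:45-16:30.
Dmitri ∩ Oona ∩ Kira: 09:00-11:45, 12:00-12:15, 13:45-16:30.
Dmitri ∩ Oona ∩ Kira ∩ Emeka: 09:00-11:45, 12:00-12:15, 13:45-14:00, 14:15-16:30.
Dmitri ∩ Oona ∩ Kira ∩ Emeka ∩ Pablo: 09:00-11:45, 14:15-16:30.
So the common availability across everyone is 09:00-11:45, 14:15-16:30.
The first common window of at least 30 minutes is 09:00-11:45, so the earliest start is 09:00.

09:00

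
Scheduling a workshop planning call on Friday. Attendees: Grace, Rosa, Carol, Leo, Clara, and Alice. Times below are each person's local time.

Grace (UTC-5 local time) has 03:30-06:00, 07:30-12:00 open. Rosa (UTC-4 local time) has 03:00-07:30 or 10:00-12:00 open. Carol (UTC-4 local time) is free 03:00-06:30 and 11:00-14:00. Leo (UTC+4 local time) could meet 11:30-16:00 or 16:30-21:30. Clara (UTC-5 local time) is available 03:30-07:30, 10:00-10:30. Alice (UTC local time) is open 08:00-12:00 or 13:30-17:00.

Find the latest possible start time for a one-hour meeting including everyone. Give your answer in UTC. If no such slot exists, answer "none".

Grace in UTC: 08:30-11:00, 12:30-17:00 (add 5h to convert from UTC-5).
Rosa in UTC: 07:00-11:30, 14:00-16:00 (add 4h to convert from UTC-4).
Carol in UTC: 07:00-10:30, 15:00-18:00 (add 4h to convert from UTC-4).
Leo in UTC: 07:30-12:00, 12:30-17:30 (subtract 4h to convert from UTC+4).
Clara in UTC: 08:30-12:30, 15:00-15:30 (add 5h to convert from UTC-5).
Alice in UTC: 08:00-12:00, 13:30-17:00.
Grace ∩ Rosa: 08:30-11:00, 14:00-16:00.
Grace ∩ Rosa ∩ Carol: 08:30-10:30, 15:00-16:00.
Grace ∩ Rosa ∩ Carol ∩ Leo: 08:30-10:30, 15:00-16:00.
Grace ∩ Rosa ∩ Carol ∩ Leo ∩ Clara: 08:30-10:30, 15:00-15:30.
Grace ∩ Rosa ∩ Carol ∩ Leo ∩ Clara ∩ Alice: 08:30-10:30, 15:00-15:30.
The last common window of at least 60 minutes is 08:30-10:30; a 60-minute meeting can start as late as 09:30 and still end by 10:30.

09:30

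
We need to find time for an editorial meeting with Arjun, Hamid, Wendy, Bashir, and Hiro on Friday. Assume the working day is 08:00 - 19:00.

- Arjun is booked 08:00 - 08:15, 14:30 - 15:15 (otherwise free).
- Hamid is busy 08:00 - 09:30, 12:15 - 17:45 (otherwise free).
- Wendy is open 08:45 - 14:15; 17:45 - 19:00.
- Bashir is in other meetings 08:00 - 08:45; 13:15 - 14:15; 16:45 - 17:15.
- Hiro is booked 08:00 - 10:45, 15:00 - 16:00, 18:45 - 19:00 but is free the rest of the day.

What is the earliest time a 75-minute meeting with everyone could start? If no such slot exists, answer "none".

Arjun free: 08:15-14:30, 15:15-19:00 (invert busy blocks within the working day).
Hamid free: 09:30-12:15, 17:45-19:00 (invert busy blocks within the working day).
Wendy free: 08:45-14:15, 17:45-19:00.
Bashir free: 08:45-13:15, 14:15-16:45, 17:15-19:00 (invert busy blocks within the working day).
Hiro free: 10:45-15:00, 16:00-18:45 (invert busy blocks within the working day).
Arjun ∩ Hamid: 09:30-12:15, 17:45-19:00.
Arjun ∩ Hamid ∩ Wendy: 09:30-12:15, 17:45-19:00.
Arjun ∩ Hamid ∩ Wendy ∩ Bashir: 09:30-12:15, 17:45-19:00.
Arjun ∩ Hamid ∩ Wendy ∩ Bashir ∩ Hiro: 10:45-12:15, 17:45-18:45.
The first common window of at least 75 minutes is 10:45-12:15, so the earliest start is 10:45.

10:45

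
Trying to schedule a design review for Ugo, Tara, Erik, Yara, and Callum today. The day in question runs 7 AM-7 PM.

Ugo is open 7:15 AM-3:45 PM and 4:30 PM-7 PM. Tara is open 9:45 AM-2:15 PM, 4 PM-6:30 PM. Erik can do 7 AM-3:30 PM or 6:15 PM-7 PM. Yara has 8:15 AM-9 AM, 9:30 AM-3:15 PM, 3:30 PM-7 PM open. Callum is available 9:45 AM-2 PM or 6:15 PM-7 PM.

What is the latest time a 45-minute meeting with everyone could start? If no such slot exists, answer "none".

Ugo ∩ Tara: 09:45-14:15, 16:30-18:30.
Ugo ∩ Tara ∩ Erik: 09:45-14:15, 18:15-18:30.
Ugo ∩ Tara ∩ Erik ∩ Yara: 09:45-14:15, 18:15-18:30.
Ugo ∩ Tara ∩ Erik ∩ Yara ∩ Callum: 09:45-14:00, 18:15-18:30.
The last common window of at least 45 minutes is 09:45-14:00; a 45-minute meeting can start as late as 13:15 and still end by 14:00.

13:15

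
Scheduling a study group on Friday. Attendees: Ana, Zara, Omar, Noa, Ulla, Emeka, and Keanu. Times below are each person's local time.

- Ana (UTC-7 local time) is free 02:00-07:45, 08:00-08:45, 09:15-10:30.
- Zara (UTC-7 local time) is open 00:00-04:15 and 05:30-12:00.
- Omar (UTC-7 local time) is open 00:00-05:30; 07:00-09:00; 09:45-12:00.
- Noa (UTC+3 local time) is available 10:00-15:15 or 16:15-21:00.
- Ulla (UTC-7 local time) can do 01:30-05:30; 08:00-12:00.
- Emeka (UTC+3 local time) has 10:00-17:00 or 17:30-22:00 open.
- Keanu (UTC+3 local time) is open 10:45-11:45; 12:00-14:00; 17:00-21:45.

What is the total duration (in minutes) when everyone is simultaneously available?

210

Ana in UTC: 09:00-14:45, 15:00-15:45, 16:15-17:30 (add 7h to convert from UTC-7).
Zara in UTC: 07:00-11:15, 12:30-19:00 (add 7h to convert from UTC-7).
Omar in UTC: 07:00-12:30, 14:00-16:00, 16:45-19:00 (add 7h to convert from UTC-7).
Noa in UTC: 07:00-12:15, 13:15-18:00 (subtract 3h to convert from UTC+3).
Ulla in UTC: 08:30-12:30, 15:00-19:00 (add 7h to convert from UTC-7).
Emeka in UTC: 07:00-14:00, 14:30-19:00 (subtract 3h to convert from UTC+3).
Keanu in UTC: 07:45-08:45, 09:00-11:00, 14:00-18:45 (subtract 3h to convert from UTC+3).
Ana ∩ Zara: 09:00-11:15, 12:30-14:45, 15:00-15:45, 16:15-17:30.
Ana ∩ Zara ∩ Omar: 09:00-11:15, 14:00-14:45, 15:00-15:45, 16:45-17:30.
Ana ∩ Zara ∩ Omar ∩ Noa: 09:00-11:15, 14:00-14:45, 15:00-15:45, 16:45-17:30.
Ana ∩ Zara ∩ Omar ∩ Noa ∩ Ulla: 09:00-11:15, 15:00-15:45, 16:45-17:30.
Ana ∩ Zara ∩ Omar ∩ Noa ∩ Ulla ∩ Emeka: 09:00-11:15, 15:00-15:45, 16:45-17:30.
Ana ∩ Zara ∩ Omar ∩ Noa ∩ Ulla ∩ Emeka ∩ Keanu: 09:00-11:00, 15:00-15:45, 16:45-17:30.
Those are the intersection windows.
Summing the common windows: 120 + 45 + 45 = 210 minutes.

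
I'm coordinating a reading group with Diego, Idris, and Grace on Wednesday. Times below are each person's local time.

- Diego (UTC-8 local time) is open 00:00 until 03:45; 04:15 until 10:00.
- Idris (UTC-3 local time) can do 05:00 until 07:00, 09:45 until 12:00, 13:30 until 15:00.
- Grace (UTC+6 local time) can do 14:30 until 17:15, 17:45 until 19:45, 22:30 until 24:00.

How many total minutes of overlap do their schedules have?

240

Diego in UTC: 08:00-11:45, 12:15-18:00 (add 8h to convert from UTC-8).
Idris in UTC: 08:00-10:00, 12:45-15:00, 16:30-18:00 (add 3h to convert from UTC-3).
Grace in UTC: 08:30-11:15, 11:45-13:45, 16:30-18:00 (subtract 6h to convert from UTC+6).
Diego ∩ Idris: 08:00-10:00, 12:45-15:00, 16:30-18:00.
Diego ∩ Idris ∩ Grace: 08:30-10:00, 12:45-13:45, 16:30-18:00.
Summing the common windows: 90 + 60 + 90 = 240 minutes.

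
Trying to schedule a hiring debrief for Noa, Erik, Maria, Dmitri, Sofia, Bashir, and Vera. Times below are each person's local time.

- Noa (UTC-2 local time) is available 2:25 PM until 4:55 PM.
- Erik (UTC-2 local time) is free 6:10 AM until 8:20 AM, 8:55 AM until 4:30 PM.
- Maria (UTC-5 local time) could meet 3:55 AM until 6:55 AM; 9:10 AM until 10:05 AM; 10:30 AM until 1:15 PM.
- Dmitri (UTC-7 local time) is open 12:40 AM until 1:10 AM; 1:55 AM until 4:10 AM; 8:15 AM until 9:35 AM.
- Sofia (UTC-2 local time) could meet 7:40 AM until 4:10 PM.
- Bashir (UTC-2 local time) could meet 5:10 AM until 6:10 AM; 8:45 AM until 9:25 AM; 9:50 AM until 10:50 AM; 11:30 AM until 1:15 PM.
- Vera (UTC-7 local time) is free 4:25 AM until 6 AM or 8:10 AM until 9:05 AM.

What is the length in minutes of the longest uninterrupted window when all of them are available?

0

Noa in UTC: 16:25-18:55 (add 2h to convert from UTC-2).
Erik in UTC: 08:10-10:20, 10:55-18:30 (add 2h to convert from UTC-2).
Maria in UTC: 08:55-11:55, 14:10-15:05, 15:30-18:15 (add 5h to convert from UTC-5).
Dmitri in UTC: 07:40-08:10, 08:55-11:10, 15:15-16:35 (add 7h to convert from UTC-7).
Sofia in UTC: 09:40-18:10 (add 2h to convert from UTC-2).
Bashir in UTC: 07:10-08:10, 10:45-11:25, 11:50-12:50, 13:30-15:15 (add 2h to convert from UTC-2).
Vera in UTC: 11:25-13:00, 15:10-16:05 (add 7h to convert from UTC-7).
Noa ∩ Erik: 16:25-18:30.
Noa ∩ Erik ∩ Maria: 16:25-18:15.
Noa ∩ Erik ∩ Maria ∩ Dmitri: 16:25-16:35.
Noa ∩ Erik ∩ Maria ∩ Dmitri ∩ Sofia: 16:25-16:35.
Noa ∩ Erik ∩ Maria ∩ Dmitri ∩ Sofia ∩ Bashir: ∅.
Noa ∩ Erik ∩ Maria ∩ Dmitri ∩ Sofia ∩ Bashir ∩ Vera: ∅.
There is no time when everyone is free.
No common window exists, so the longest block is 0 minutes.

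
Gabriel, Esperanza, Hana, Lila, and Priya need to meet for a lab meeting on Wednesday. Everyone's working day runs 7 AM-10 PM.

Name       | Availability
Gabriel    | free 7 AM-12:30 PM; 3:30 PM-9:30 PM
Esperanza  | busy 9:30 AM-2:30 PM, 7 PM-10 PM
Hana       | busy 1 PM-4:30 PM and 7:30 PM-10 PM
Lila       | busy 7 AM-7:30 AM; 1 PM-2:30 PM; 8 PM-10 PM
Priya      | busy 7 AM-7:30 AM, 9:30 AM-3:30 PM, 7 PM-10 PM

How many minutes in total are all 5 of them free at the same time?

Gabriel free: 07:00-12:30, 15:30-21:30.
Esperanza free: 07:00-09:30, 14:30-19:00 (invert busy blocks within the working day).
Hana free: 07:00-13:00, 16:30-19:30 (invert busy blocks within the working day).
Lila free: 07:30-13:00, 14:30-20:00 (invert busy blocks within the working day).
Priya free: 07:30-09:30, 15:30-19:00 (invert busy blocks within the working day).
Gabriel ∩ Esperanza: 07:00-09:30, 15:30-19:00.
Gabriel ∩ Esperanza ∩ Hana: 07:00-09:30, 16:30-19:00.
Gabriel ∩ Esperanza ∩ Hana ∩ Lila: 07:30-09:30, 16:30-19:00.
Gabriel ∩ Esperanza ∩ Hana ∩ Lila ∩ Priya: 07:30-09:30, 16:30-19:00.
So the common availability across everyone is 07:30-09:30, 16:30-19:00.
Summing the common windows: 120 + 150 = 270 minutes.

270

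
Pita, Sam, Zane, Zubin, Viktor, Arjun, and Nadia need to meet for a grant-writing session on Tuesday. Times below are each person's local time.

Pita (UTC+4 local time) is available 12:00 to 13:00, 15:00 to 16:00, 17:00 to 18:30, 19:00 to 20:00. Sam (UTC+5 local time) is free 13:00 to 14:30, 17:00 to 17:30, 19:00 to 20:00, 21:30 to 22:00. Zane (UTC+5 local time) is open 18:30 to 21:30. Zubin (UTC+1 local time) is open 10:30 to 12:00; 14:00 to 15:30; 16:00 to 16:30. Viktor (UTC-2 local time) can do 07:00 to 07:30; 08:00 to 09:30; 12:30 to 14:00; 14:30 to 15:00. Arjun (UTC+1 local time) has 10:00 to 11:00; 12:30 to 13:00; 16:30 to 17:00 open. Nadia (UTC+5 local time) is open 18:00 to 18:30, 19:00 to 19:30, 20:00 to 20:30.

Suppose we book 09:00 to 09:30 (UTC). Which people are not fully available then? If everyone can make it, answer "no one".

Nadia, Pita, Zane, Zubin

Pita in UTC: 08:00-09:00, 11:00-12:00, 13:00-14:30, 15:00-16:00 (subtract 4h to convert from UTC+4).
Sam in UTC: 08:00-09:30, 12:00-12:30, 14:00-15:00, 16:30-17:00 (subtract 5h to convert from UTC+5).
Zane in UTC: 13:30-16:30 (subtract 5h to convert from UTC+5).
Zubin in UTC: 09:30-11:00, 13:00-14:30, 15:00-15:30 (subtract 1h to convert from UTC+1).
Viktor in UTC: 09:00-09:30, 10:00-11:30, 14:30-16:00, 16:30-17:00 (add 2h to convert from UTC-2).
Arjun in UTC: 09:00-10:00, 11:30-12:00, 15:30-16:00 (subtract 1h to convert from UTC+1).
Nadia in UTC: 13:00-13:30, 14:00-14:30, 15:00-15:30 (subtract 5h to convert from UTC+5).
Pita: not fully free for 09:00-09:30. Sam: free for 09:00-09:30. Zane: not fully free for 09:00-09:30. Zubin: not fully free for 09:00-09:30. Viktor: free for 09:00-09:30. Arjun: free for 09:00-09:30. Nadia: not fully free for 09:00-09:30.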